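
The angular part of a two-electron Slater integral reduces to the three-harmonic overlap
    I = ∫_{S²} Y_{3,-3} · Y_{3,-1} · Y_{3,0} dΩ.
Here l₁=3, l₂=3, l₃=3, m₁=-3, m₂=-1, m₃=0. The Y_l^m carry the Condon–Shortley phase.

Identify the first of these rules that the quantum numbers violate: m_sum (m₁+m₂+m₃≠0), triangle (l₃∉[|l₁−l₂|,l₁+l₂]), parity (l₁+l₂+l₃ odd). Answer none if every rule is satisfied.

m_sum

azimuthal sum: -3 − 1 + 0 = -4  ✗
0 ≤ 3 ≤ 6 (triangle on l)
L = 3 + 3 + 3 = 9 (odd)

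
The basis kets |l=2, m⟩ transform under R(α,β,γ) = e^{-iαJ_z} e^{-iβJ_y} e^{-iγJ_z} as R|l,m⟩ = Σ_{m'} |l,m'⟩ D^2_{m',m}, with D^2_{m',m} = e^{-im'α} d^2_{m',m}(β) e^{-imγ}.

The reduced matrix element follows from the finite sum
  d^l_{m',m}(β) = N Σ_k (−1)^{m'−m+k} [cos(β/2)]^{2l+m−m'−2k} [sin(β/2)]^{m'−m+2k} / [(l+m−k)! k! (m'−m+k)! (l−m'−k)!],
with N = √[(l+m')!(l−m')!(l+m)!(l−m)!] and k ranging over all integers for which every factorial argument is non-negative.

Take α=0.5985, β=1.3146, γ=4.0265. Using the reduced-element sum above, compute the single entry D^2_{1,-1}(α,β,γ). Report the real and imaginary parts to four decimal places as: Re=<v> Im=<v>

Re=-0.5396 Im=-0.1589

Split into d^2_{1,-1}(β=1.3146) × two z-phases.
With c≡cos(β/2)=0.791645 and s≡sin(β/2)=0.610982, N=[6·1·1·6]^{1/2}=6.000000
k∈{0,1} keeps every argument non-negative
  k=0: (−1)^2·6.0000/(2)·0.7916^2·0.6110^2 = +0.701840
  k=1: (−1)^3·6.0000/(6)·0.7916^0·0.6110^4 = -0.139352
d^2_{1,-1}(1.3146) = +0.701840 -0.139352 = +0.562488
D = (+0.826182-0.563404i)·(+0.562488)·(-0.633361-0.773856i) = -0.539575-0.158907i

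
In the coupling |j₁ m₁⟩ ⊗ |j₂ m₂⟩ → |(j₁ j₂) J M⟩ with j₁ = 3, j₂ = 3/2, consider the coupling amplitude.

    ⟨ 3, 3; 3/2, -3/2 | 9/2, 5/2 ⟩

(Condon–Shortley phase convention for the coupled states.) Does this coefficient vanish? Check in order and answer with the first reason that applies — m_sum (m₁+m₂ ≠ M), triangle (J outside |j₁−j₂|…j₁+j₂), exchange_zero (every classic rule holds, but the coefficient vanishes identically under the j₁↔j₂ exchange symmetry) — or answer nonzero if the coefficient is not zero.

m_sum

m-sum: m₁+m₂ = 3+(-3/2) = 3/2, M = 5/2  ✗ ⇒ coefficient is 0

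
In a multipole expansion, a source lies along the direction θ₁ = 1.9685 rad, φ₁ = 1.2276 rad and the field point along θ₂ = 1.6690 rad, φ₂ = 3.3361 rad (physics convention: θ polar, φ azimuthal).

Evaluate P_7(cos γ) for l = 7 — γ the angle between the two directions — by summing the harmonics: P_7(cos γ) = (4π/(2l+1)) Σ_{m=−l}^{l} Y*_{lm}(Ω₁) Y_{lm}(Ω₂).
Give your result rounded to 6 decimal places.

-0.065706

Expand P_7 via completeness: Σ_{m} conj(Y_{7,m}) at Ω₁ times Y_{7,m} at Ω₂ —
  m=-7: Y*=-0.19074 + 0.20922j  Y=-0.10042 + 0.47287j  product -0.07978 - 0.11120j
  m=-6: Y*=-0.20880 - 0.39299j  Y=-0.07001 + 0.16387j  product 0.07902 - 0.00670j
  m=-5: Y*=0.22976 - 0.03359j  Y=0.17652 - 0.25898j  product 0.03186 - 0.06543j
  m=-4: Y*=0.04241 - 0.21140j  Y=0.14453 - 0.14241j  product -0.02398 - 0.03659j
  m=-3: Y*=0.27365 + 0.16448j  Y=-0.21646 + 0.14291j  product -0.08274 + 0.00350j
  m=-2: Y*=0.06842 - 0.05606j  Y=-0.19618 + 0.08042j  product -0.00892 + 0.01650j
  m=-1: Y*=0.11019 + 0.30835j  Y=0.23373 - 0.04604j  product 0.03995 + 0.06700j
  m=+0: Y*=0.05010 + 0.00000j  Y=0.21448 + 0.00000j  product 0.01074 + 0.00000j
  m=+1: Y*=-0.11019 + 0.30835j  Y=-0.23373 - 0.04604j  product 0.03995 - 0.06700j
  m=+2: Y*=0.06842 + 0.05606j  Y=-0.19618 - 0.08042j  product -0.00892 - 0.01650j
  m=+3: Y*=-0.27365 + 0.16448j  Y=0.21646 + 0.14291j  product -0.08274 - 0.00350j
  m=+4: Y*=0.04241 + 0.21140j  Y=0.14453 + 0.14241j  product -0.02398 + 0.03659j
  m=+5: Y*=-0.22976 - 0.03359j  Y=-0.17652 - 0.25898j  product 0.03186 + 0.06543j
  m=+6: Y*=-0.20880 + 0.39299j  Y=-0.07001 - 0.16387j  product 0.07902 + 0.00670j
  m=+7: Y*=0.19074 + 0.20922j  Y=0.10042 + 0.47287j  product -0.07978 + 0.11120j
Σ over m = -0.07843 - 0.00000j; ×(4π/15) → -0.06571 - 0.00000j. Real part: -0.065706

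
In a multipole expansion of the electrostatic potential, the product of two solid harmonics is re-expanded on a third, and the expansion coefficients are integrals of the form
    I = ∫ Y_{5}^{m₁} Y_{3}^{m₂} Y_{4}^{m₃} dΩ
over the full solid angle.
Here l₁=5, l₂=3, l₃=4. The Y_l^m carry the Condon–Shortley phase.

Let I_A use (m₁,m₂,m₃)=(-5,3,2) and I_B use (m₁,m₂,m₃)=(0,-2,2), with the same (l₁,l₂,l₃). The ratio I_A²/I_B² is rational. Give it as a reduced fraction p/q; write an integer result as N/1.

21/32

l's match ⇒ only the (l;m) 3-j factors differ between A and B.
A: triangle coeff Δ(5,3,4) = 1/180180; Σ_t [4,4]: t=4:+1/34560 = 1/34560; (3j)²=5/286 [(5 3 4; -5 3 2)], sign=+1
B: triangle coeff Δ(5,3,4) = 1/180180; Σ_t [0,1]: t=0:+1/2880 t=1:−1/576 = -1/720; (3j)²=80/3003 [(5 3 4; 0 -2 2)], sign=-1
I_A²/I_B² = (5/286)/(80/3003) = 21/32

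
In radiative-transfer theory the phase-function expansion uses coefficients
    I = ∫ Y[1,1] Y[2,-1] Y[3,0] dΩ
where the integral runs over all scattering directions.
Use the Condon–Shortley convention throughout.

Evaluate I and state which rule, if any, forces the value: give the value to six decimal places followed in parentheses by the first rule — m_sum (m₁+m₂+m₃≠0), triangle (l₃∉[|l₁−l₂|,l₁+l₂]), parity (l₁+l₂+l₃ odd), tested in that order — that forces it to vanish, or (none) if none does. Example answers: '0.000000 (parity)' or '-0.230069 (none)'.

m-sum 0 ✓  L=6 even ✓  1≤3≤3 ✓
Π(2lᵢ+1) = 3×5×7 = 105
triangle coeff Δ(1,2,3) = 1/105
Σ_t [0,0]: t=0:+1/4 = 1/4
(3j)²=3/35 [(1 2 3; 0 0 0)], sign=-1
Σ_t [0,0]: t=0:+1/12 = 1/12
(3j)²=1/35 [(1 2 3; 1 -1 0)], sign=-1
⇒ 4πI² = 9/35
I = (+1)√(9/35/(4π)) = 0.14304817
No selection rule forces the value: the integral is nonzero (none).

0.143048 (none)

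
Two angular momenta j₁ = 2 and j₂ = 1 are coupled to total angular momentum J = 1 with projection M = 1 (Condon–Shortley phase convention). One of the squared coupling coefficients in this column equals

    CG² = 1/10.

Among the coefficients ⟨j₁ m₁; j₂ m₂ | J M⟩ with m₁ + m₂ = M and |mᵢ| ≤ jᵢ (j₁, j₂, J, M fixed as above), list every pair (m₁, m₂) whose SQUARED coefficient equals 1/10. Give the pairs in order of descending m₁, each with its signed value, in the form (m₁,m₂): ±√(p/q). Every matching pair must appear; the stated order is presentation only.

Admissible pairs with m₁+m₂ = M = 1: (0,1), (1,0), (2,-1)
  (m₁,m₂)=(2,-1): CG² = 3/5, CG = +√(3/5)
  (m₁,m₂)=(1,0): CG² = 3/10, CG = −√(3/10)
  (m₁,m₂)=(0,1): CG² = 1/10, CG = +√(1/10)   ← matches the target
Pairs with CG² = 1/10: (0,1): +√(1/10)

(0,1): +√(1/10)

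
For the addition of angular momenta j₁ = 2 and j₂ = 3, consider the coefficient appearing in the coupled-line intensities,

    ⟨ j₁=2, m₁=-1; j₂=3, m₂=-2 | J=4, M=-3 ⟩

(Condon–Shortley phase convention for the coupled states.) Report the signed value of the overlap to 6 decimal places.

+0.223607

j₁+j₂−J=1  J+j₁−j₂=3  J−j₁+j₂=5  j₁+j₂+J+1=10
(j₁±m₁, j₂±m₂, J±M) = (1,3,1,5,1,7)
P² = 6480
sum k=0..1:
  [0] +1/144 = 1/144
  [1] −1/240 = -1/240
S = 1/360
C² = P²·S² = 1/20 ; C = +0.223607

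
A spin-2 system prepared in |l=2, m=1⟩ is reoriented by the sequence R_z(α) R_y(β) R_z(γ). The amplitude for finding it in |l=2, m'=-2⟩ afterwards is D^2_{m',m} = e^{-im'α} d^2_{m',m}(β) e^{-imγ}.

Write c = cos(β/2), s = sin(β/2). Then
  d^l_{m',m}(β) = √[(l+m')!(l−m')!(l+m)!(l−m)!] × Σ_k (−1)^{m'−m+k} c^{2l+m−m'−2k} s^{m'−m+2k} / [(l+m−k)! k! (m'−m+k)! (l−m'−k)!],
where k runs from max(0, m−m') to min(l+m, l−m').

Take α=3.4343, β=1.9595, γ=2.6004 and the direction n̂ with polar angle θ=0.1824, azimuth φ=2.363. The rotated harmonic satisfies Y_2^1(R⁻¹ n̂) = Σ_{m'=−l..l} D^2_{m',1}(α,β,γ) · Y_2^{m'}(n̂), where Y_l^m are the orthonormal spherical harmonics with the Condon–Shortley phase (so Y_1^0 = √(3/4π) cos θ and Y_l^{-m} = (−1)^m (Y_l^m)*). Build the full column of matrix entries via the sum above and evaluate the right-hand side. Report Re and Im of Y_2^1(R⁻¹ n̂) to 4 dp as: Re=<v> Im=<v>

Need the full column D^2_{m',1} for m'=−2..2 at α=3.4343, β=1.9595, γ=2.6004.
cos(β/2)=0.557230, sin(β/2)=0.830358
d^2_{-2,1}: single k=3 term ⇒ +0.638059;  D = -0.274190-0.576141i
d^2_{-1,1}: k∈[2..3] ⇒ +0.642275 -0.475403 = +0.166873;  D = +0.112137+0.123579i
d^2_{0,1}: k∈[1..2] ⇒ +0.351921 -0.781460 = -0.429539;  D = +0.368155+0.221281i
d^2_{1,1}: k∈[0..1] ⇒ +0.096414 -0.642275 = -0.545862;  D = -0.529096-0.134247i
d^2_{2,1}: single k=0 term ⇒ -0.287342;  D = +0.287061-0.012703i
Y_2^{m'}(θ=0.1824,φ=2.363) and Σ D·Y over m':
  (-0.2742-0.5761i)·(+0.0002+0.0127i)  (+0.1121+0.1236i)·(-0.0981-0.0968i)  (+0.3682+0.2213i)·(+0.5997+0.0000i)  (-0.5291-0.1342i)·(+0.0981-0.0968i)  (+0.2871-0.0127i)·(+0.0002-0.0127i)
Y_2^1(R⁻¹ n̂) = +0.163986+0.140516i

Re=0.1640 Im=0.1405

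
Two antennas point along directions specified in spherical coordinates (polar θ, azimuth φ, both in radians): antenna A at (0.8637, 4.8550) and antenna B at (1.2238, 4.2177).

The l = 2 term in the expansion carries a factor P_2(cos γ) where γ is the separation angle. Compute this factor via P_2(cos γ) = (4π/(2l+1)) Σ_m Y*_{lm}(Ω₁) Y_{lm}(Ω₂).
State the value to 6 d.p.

Addition theorem: P_2(cos γ) = (4π/5) Σ_m Y*_{lm}(Ω₁) Y_{lm}(Ω₂), m = −2…2:
  m=-2: Y*=-0.21424 - 0.06282j  Y=-0.18761 - 0.28547j  product 0.02226 + 0.07294j
  m=-1: Y*=0.05423 - 0.37767j  Y=-0.11730 + 0.21745j  product 0.07576 + 0.05609j
  m=+0: Y*=0.08391 + 0.00000j  Y=-0.20597 + 0.00000j  product -0.01728 + 0.00000j
  m=+1: Y*=-0.05423 - 0.37767j  Y=0.11730 + 0.21745j  product 0.07576 - 0.05609j
  m=+2: Y*=-0.21424 + 0.06282j  Y=-0.18761 + 0.28547j  product 0.02226 - 0.07294j
Σ over m = 0.17876 + 0.00000j; ×(4π/5) → 0.44928 + 0.00000j. Real part: 0.449285

0.449285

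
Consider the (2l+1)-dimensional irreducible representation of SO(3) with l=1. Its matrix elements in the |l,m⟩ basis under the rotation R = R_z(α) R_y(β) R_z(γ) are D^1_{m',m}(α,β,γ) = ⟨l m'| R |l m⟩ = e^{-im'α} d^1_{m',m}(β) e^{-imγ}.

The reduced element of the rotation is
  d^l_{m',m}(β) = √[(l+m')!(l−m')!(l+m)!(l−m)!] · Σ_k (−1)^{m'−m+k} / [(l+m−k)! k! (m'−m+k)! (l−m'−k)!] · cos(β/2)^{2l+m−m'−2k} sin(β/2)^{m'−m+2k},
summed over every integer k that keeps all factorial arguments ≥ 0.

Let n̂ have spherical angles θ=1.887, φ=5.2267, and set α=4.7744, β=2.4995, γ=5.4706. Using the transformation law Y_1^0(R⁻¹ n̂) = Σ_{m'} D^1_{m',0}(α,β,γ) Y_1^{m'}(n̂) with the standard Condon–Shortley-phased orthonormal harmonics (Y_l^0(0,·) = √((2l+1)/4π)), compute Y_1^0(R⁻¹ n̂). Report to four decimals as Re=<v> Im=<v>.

Re=0.3718 Im=0.0000

Need the full column D^1_{m',0} for m'=−1..1 at α=4.7744, β=2.4995, γ=5.4706.
cos(β/2)=0.315560, sin(β/2)=0.948906
d^1_{-1,0}: single k=1 term ⇒ +0.423467;  D = +0.026243-0.422653i
d^1_{0,0}: k∈[0..1] ⇒ +0.099578 -0.900422 = -0.800844;  D = -0.800844+0.000000i
d^1_{1,0}: single k=0 term ⇒ -0.423467;  D = -0.026243-0.422653i
Y_1^{m'}(θ=1.887,φ=5.2267) and Σ D·Y over m':
  (+0.0262-0.4227i)·(+0.1615+0.2859i)  (-0.8008+0.0000i)·(-0.1519+0.0000i)  (-0.0262-0.4227i)·(-0.1615+0.2859i)
Y_1^0(R⁻¹ n̂) = +0.371816+0.000000i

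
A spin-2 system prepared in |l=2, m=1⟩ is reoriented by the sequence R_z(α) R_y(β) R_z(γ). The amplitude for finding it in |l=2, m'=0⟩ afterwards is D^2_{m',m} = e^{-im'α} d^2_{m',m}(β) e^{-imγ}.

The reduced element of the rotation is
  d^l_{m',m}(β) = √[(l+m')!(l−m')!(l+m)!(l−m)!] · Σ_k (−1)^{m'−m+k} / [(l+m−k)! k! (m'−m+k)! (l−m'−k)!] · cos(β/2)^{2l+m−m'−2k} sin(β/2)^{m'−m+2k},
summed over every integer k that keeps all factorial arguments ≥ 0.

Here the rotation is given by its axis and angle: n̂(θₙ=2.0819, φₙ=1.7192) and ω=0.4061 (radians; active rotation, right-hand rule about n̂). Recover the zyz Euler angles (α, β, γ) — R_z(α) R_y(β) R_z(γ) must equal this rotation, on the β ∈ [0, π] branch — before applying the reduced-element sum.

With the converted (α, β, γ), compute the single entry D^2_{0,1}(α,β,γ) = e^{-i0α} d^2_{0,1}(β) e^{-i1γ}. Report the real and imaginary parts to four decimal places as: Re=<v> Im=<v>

Re=0.3856 Im=0.0980

Axis–angle → zyz. n̂ = (sinθₙcosφₙ, sinθₙsinφₙ, cosθₙ) = (-0.128964, +0.862618, -0.489140), ω = 0.4061.
R = I cosω + sinω [n̂]ₓ + (1−cosω) n̂n̂ᵀ gives
  R = [+0.920021, +0.184177, +0.345890; -0.202273, +0.979188, +0.016627; -0.335629, -0.085262, +0.938128]
β = atan2(√(R₁₃²+R₂₃²), R₃₃) = 0.353613; α = atan2(R₂₃, R₁₃) mod 2π = 0.048034; γ = atan2(R₃₂, −R₃₁) mod 2π = 6.034412
Split into d^2_{0,1}(β=0.3536) × two z-phases.
With c≡cos(β/2)=0.984410 and s≡sin(β/2)=0.175887, N=[2·2·6·1]^{1/2}=4.898979
The bounds max(0,m−m')=1 and min(l+m,l−m')=2 give 2 terms
  k=1: (−1)^0·4.8990/(2)·0.9844^3·0.1759^1 = +0.410996
  k=2: (−1)^1·4.8990/(2)·0.9844^1·0.1759^3 = -0.013121
d^2_{0,1}(0.3536) = +0.410996 -0.013121 = +0.397875
Attach z-rotation phases: D = e^{-i(0)(0.0480)}·(+0.397875)·e^{-i(1)(6.0344)} = +0.385627+0.097963i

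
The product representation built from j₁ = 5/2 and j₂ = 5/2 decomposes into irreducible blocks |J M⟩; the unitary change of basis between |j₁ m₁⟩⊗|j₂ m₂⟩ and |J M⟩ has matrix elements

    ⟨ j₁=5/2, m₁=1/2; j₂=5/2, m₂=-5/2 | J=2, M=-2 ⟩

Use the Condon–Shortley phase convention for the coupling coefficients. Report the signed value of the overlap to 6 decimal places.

+0.422577

√[5·3!2!2!/8! · 3!2!0!5!0!4!] = √(720/7)
  +(−1)^0/∏(0,3,2,0,0,2)! = 1/24  (running 1/24)
⟨..|..⟩ = √(720/7)·(1/24) = +0.422577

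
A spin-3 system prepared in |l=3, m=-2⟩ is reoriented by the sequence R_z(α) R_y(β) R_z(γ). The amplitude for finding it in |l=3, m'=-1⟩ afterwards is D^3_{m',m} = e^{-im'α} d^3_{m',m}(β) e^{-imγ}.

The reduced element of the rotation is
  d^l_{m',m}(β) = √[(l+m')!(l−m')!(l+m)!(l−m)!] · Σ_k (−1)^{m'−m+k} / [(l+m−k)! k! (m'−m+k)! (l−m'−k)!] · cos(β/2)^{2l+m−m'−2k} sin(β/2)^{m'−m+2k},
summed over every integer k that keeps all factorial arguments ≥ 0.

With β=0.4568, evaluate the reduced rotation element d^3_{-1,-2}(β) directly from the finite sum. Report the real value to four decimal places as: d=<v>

d=-0.5599

d^3_{-1,-2}(β=0.4568) via the finite sum:
Half-angle: c=0.974030, s=0.226419. N=√(2·24·1·120)=75.894664
k∈{0,1} keeps every argument non-negative
  k=0: (−1)^1·75.8947/(24)·0.9740^5·0.2264^1 = -0.627733
  k=1: (−1)^2·75.8947/(12)·0.9740^3·0.2264^3 = +0.067840
d^3_{-1,-2}(0.4568) = -0.627733 +0.067840 = -0.559893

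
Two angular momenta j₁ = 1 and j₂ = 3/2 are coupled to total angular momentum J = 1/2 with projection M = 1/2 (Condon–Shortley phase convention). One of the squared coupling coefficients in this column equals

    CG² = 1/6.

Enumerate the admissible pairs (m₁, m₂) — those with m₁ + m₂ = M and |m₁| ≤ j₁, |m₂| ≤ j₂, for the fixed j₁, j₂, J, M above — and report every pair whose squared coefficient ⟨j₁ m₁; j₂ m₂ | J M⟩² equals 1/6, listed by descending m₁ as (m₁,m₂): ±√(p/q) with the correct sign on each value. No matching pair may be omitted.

Admissible pairs with m₁+m₂ = M = 1/2: (-1,3/2), (0,1/2), (1,-1/2)
  (m₁,m₂)=(1,-1/2): CG² = 1/6, CG = +√(1/6)   ← matches the target
  (m₁,m₂)=(0,1/2): CG² = 1/3, CG = −√(1/3)
  (m₁,m₂)=(-1,3/2): CG² = 1/2, CG = +√(1/2)
Pairs with CG² = 1/6: (1,-1/2): +√(1/6)

(1,-1/2): +√(1/6)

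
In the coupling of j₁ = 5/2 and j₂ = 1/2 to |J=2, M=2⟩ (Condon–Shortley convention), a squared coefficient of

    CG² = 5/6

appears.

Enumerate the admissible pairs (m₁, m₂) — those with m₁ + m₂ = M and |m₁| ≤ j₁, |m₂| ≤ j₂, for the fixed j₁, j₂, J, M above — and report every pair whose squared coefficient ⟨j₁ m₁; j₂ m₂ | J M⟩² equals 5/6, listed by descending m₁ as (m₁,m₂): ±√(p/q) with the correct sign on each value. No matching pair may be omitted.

(5/2,-1/2): +√(5/6)

Admissible pairs with m₁+m₂ = M = 2: (3/2,1/2), (5/2,-1/2)
  (m₁,m₂)=(5/2,-1/2): CG² = 5/6, CG = +√(5/6)   ← matches the target
  (m₁,m₂)=(3/2,1/2): CG² = 1/6, CG = −√(1/6)
Pairs with CG² = 5/6: (5/2,-1/2): +√(5/6)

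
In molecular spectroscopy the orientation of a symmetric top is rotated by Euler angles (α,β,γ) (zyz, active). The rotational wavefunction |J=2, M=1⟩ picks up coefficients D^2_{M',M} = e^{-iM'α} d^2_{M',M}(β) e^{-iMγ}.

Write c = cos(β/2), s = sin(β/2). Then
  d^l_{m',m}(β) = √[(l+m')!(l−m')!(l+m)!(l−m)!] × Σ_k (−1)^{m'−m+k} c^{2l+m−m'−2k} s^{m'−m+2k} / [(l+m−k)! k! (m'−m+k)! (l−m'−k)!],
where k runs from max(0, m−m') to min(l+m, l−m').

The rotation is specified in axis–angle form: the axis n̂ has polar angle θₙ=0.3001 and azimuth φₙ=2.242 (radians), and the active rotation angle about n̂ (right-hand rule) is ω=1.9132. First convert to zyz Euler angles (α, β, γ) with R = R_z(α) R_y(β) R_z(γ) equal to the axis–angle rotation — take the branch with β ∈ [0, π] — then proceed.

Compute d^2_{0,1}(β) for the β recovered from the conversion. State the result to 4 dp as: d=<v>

d=0.5072

Axis–angle → zyz. n̂ = (sinθₙcosφₙ, sinθₙsinφₙ, cosθₙ) = (-0.183852, +0.231489, +0.955307), ω = 1.9132.
R = I cosω + sinω [n̂]ₓ + (1−cosω) n̂n̂ᵀ gives
  R = [-0.290602, -0.956701, -0.016554; +0.843002, -0.264173, +0.468572; -0.452656, +0.122213, +0.883270]
β = atan2(√(R₁₃²+R₂₃²), R₃₃) = 0.488004; α = atan2(R₂₃, R₁₃) mod 2π = 1.606110; γ = atan2(R₃₂, −R₃₁) mod 2π = 0.263703
d^2_{0,1}(β=0.4880) via the finite sum:
c=cos(0.488004/2)=0.970379, s=sin(0.488004/2)=0.241588; N=√[2·2·6·1]=4.898979
Admissible k: 1..2 (factorial args all ≥0)
  k=1: (−1)^0·4.8990/(2)·0.9704^3·0.2416^1 = +0.540723
  k=2: (−1)^1·4.8990/(2)·0.9704^1·0.2416^3 = -0.033515
d^2_{0,1}(0.4880) = +0.540723 -0.033515 = +0.507208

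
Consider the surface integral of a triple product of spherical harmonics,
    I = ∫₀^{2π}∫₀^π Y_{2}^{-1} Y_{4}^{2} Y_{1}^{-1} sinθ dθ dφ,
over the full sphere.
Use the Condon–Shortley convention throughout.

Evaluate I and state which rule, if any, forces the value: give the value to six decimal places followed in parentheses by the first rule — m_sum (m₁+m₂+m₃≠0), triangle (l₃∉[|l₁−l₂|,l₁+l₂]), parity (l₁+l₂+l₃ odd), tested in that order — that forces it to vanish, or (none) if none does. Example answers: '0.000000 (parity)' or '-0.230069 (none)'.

triangle: need 2≤l₃≤6, have 1; I=0

0.000000 (triangle)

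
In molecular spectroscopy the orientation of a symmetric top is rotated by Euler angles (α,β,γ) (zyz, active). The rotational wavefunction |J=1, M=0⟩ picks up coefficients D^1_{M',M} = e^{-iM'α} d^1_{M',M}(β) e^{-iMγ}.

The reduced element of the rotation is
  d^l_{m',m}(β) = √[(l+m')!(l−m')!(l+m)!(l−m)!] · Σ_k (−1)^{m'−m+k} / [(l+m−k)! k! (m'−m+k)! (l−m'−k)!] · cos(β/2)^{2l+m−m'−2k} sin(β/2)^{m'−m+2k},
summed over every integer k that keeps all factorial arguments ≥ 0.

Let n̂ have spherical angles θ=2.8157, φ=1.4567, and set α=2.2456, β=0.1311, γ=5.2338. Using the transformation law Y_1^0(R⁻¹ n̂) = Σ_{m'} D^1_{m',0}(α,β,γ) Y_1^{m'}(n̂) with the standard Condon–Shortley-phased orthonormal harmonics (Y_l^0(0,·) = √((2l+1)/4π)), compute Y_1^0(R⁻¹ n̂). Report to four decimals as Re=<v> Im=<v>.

Need the full column D^1_{m',0} for m'=−1..1 at α=2.2456, β=0.1311, γ=5.2338.
cos(β/2)=0.997852, sin(β/2)=0.065503
d^1_{-1,0}: single k=1 term ⇒ +0.092436;  D = -0.057749+0.072177i
d^1_{0,0}: k∈[0..1] ⇒ +0.995709 -0.004291 = +0.991419;  D = +0.991419+0.000000i
d^1_{1,0}: single k=0 term ⇒ -0.092436;  D = +0.057749+0.072177i
Y_1^{m'}(θ=2.8157,φ=1.4567) and Σ D·Y over m':
  (-0.0577+0.0722i)·(+0.0126-0.1099i)  (+0.9914+0.0000i)·(-0.4629+0.0000i)  (+0.0577+0.0722i)·(-0.0126-0.1099i)
Y_1^0(R⁻¹ n̂) = -0.444504+0.000000i

Re=-0.4445 Im=0.0000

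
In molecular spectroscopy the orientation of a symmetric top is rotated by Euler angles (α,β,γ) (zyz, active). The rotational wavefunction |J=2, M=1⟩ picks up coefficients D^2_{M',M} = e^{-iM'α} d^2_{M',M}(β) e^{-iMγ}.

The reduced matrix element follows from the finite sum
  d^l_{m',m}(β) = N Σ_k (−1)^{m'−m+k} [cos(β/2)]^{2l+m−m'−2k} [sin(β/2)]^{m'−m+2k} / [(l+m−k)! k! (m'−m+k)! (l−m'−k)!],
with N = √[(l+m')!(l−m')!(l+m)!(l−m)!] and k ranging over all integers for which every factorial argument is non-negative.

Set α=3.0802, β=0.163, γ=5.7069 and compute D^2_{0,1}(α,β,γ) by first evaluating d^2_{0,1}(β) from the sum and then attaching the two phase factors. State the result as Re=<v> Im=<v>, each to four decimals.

Re=0.1644 Im=0.1069

Split into d^2_{0,1}(β=0.1630) × two z-phases.
c=cos(0.163000/2)=0.996681, s=sin(0.163000/2)=0.081410; N=√[2·2·6·1]=4.898979
The bounds max(0,m−m')=1 and min(l+m,l−m')=2 give 2 terms
  k=1: (−1)^0·4.8990/(2)·0.9967^3·0.0814^1 = +0.197433
  k=2: (−1)^1·4.8990/(2)·0.9967^1·0.0814^3 = -0.001317
d^2_{0,1}(0.1630) = +0.197433 -0.001317 = +0.196116
Attach z-rotation phases: D = e^{-i(0)(3.0802)}·(+0.196116)·e^{-i(1)(5.7069)} = +0.164442+0.106866i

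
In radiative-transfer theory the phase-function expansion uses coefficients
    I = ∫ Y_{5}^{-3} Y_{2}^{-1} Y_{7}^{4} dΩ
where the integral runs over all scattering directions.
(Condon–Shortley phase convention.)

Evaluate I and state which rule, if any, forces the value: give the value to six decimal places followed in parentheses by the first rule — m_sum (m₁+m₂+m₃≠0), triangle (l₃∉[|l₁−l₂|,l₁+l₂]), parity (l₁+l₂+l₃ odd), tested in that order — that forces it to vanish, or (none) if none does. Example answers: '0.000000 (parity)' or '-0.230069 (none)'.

0.252127 (none)

m-sum 0 ✓  L=14 even ✓  3≤7≤7 ✓
Π(2lᵢ+1) = 11×5×15 = 825
triangle coeff Δ(5,2,7) = 1/15015
Σ_t [0,0]: t=0:+1/57600 = 1/57600
(3j)²=21/715 [(5 2 7; 0 0 0)], sign=-1
Σ_t [0,0]: t=0:+1/483840 = 1/483840
(3j)²=3/91 [(5 2 7; -3 -1 4)], sign=-1
⇒ 4πI² = 135/169
I = (+1)√(135/169/(4π)) = 0.25212656
No selection rule forces the value: the integral is nonzero (none).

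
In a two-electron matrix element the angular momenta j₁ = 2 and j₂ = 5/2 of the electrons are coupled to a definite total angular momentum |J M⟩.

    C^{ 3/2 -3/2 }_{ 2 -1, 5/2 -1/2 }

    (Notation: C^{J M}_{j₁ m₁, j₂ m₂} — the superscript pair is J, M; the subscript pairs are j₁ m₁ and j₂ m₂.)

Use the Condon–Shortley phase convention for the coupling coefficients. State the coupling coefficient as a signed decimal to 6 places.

triangle: 3!*1!*2!/7! = 12/5040
(j±m)!: 1!*3!*2!*3!*0!*3! = 432
prefactor² = (2J+1)*Δ*N² = 144/35
  k=2: +1/(2!*1!*1!*0!*0!*2!) = 1/4
Σ = 1/4  ⇒  CG² = 144/35*(1/4)² = 9/35
CG = +√(9/35) = +0.507093

+0.507093  (= +√(9/35))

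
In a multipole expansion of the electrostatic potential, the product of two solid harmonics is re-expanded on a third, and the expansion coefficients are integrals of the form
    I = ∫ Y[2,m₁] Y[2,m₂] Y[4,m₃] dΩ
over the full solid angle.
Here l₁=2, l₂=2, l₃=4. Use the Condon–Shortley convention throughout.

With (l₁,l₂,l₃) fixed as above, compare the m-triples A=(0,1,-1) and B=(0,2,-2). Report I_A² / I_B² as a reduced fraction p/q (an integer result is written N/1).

l's match ⇒ only the (l;m) 3-j factors differ between A and B.
A: triangle coeff Δ(2,2,4) = 1/630; Σ_t [0,0]: t=0:+1/24 = 1/24; (3j)²=1/21 [(2 2 4; 0 1 -1)], sign=-1
B: triangle coeff Δ(2,2,4) = 1/630; Σ_t [0,0]: t=0:+1/96 = 1/96; (3j)²=1/42 [(2 2 4; 0 2 -2)], sign=+1
I_A²/I_B² = (1/21)/(1/42) = 2/1

2/1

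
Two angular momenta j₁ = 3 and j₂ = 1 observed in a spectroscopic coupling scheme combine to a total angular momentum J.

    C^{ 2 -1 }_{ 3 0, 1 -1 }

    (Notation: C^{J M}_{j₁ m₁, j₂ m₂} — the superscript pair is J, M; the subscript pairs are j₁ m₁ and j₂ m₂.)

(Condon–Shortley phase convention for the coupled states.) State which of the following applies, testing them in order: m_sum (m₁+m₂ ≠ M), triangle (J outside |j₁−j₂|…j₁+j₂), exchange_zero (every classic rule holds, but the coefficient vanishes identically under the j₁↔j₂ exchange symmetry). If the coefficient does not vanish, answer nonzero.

nonzero

m-sum: m₁+m₂ = 0+(-1) = -1, M = -1  ✓
triangle: |j₁−j₂| = 2 ≤ J = 2 ≤ j₁+j₂ = 4  ✓
exchange: j₁≠j₂ or m₁≠m₂ — the exchange symmetry imposes no constraint here
value check: CG = +√(1/7) = +0.377964 ≠ 0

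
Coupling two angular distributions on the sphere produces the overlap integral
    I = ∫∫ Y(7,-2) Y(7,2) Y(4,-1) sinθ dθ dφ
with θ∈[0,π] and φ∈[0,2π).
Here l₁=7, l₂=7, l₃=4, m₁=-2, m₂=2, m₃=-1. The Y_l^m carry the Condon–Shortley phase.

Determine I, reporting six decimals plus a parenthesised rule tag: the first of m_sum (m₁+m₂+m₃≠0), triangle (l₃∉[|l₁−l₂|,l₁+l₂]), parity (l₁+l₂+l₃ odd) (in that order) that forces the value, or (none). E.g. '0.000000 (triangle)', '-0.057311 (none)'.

0.000000 (m_sum)

m-sum = -2 + 2 − 1 = -1 ≠ 0 ⇒ I = 0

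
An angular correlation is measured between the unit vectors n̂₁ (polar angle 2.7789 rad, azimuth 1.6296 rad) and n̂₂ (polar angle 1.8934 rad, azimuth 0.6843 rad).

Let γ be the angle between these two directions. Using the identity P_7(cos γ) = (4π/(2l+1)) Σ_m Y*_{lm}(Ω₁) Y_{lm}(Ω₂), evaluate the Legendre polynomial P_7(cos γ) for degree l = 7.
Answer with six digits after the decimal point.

0.209865

Addition theorem: P_7(cos γ) = (4π/15) Σ_m Y*_{lm}(Ω₁) Y_{lm}(Ω₂), m = −7…7:
  m=-7: Y*=0.00014 - 0.00032j  Y=0.02679 + 0.34409j  product 0.00012 + 0.00004j
  m=-6: Y*=0.00327 + 0.00121j  Y=0.24609 - 0.35467j  product 0.00123 - 0.00086j
  m=-5: Y*=-0.00620 + 0.02046j  Y=-0.08298 + 0.02385j  product 0.00003 - 0.00185j
  m=-4: Y*=-0.08842 - 0.02119j  Y=-0.29304 - 0.12542j  product 0.02325 + 0.01730j
  m=-3: Y*=0.04732 - 0.26546j  Y=0.09579 + 0.18306j  product 0.05313 - 0.01677j
  m=-2: Y*=0.51405 + 0.06074j  Y=-0.04828 + 0.23552j  product -0.03912 + 0.11814j
  m=-1: Y*=-0.02839 + 0.48220j  Y=0.18795 - 0.15333j  product 0.06860 + 0.09498j
  m=+0: Y*=0.16811 + 0.00000j  Y=0.21441 + 0.00000j  product 0.03604 + 0.00000j
  m=+1: Y*=0.02839 + 0.48220j  Y=-0.18795 - 0.15333j  product 0.06860 - 0.09498j
  m=+2: Y*=0.51405 - 0.06074j  Y=-0.04828 - 0.23552j  product -0.03912 - 0.11814j
  m=+3: Y*=-0.04732 - 0.26546j  Y=-0.09579 + 0.18306j  product 0.05313 + 0.01677j
  m=+4: Y*=-0.08842 + 0.02119j  Y=-0.29304 + 0.12542j  product 0.02325 - 0.01730j
  m=+5: Y*=0.00620 + 0.02046j  Y=0.08298 + 0.02385j  product 0.00003 + 0.00185j
  m=+6: Y*=0.00327 - 0.00121j  Y=0.24609 + 0.35467j  product 0.00123 + 0.00086j
  m=+7: Y*=-0.00014 - 0.00032j  Y=-0.02679 + 0.34409j  product 0.00012 - 0.00004j
Total Σ_m = 0.25051 - 0.00000j. Multiply by 0.837758: 0.20986 - 0.00000j. P_7(cos γ) = 0.209865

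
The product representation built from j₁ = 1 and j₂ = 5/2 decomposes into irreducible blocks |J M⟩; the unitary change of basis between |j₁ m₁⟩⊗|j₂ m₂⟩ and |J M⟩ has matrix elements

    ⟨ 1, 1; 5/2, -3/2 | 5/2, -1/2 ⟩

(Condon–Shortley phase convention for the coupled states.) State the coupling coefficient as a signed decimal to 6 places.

triangle: 1!·1!·4!/7! = 24/5040
(j±m)!: 2!·0!·1!·4!·2!·3! = 576
prefactor² = (2J+1)·Δ·N² = 576/35
  k=0: +1/(0!·1!·0!·1!·1!·3!) = 1/6
Σ = 1/6  ⇒  CG² = 576/35·(1/6)² = 16/35
CG = +√(16/35) = +0.676123

+0.676123  (= +√(16/35))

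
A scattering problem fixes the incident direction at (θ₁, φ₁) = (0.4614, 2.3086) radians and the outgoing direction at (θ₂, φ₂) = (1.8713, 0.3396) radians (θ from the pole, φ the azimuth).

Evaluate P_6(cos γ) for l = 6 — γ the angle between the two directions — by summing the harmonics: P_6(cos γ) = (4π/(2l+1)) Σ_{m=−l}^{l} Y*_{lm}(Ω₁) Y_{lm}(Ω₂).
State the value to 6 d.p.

0.319059

Summing Y*_{l m}(θ₁,φ₁)·Y_{l m}(θ₂,φ₂) over m ∈ [−6, 6]; prefactor 4π/(2·6+1) = 0.966644:
  m=-6: (0.00106 + 0.00361j) × (-0.16512 - 0.32765j) = 0.00101 - 0.00094j  (running Σ = 0.00101 - 0.00094j)
  m=-5: (0.01364 - 0.02238j) × (0.04997 + 0.39069j) = 0.00942 + 0.00421j  (running Σ = 0.01043 + 0.00327j)
  m=-4: (-0.10762 + 0.02074j) × (-0.00227 + 0.01051j) = 0.00003 - 0.00118j  (running Σ = 0.01046 + 0.00209j)
  m=-3: (0.23979 + 0.17951j) × (0.17942 - 0.29134j) = 0.09532 - 0.03765j  (running Σ = 0.10578 - 0.03556j)
  m=-2: (-0.04775 - 0.50013j) × (-0.07486 + 0.06044j) = 0.03380 + 0.03455j  (running Σ = 0.13958 - 0.00101j)
  m=-1: (-0.23874 + 0.26262j) × (-0.28828 + 0.10185j) = 0.04208 - 0.10002j  (running Σ = 0.18166 - 0.10103j)
  m=0: (-0.27000 + 0.00000j) × (0.12313 + 0.00000j) = -0.03325 + 0.00000j  (running Σ = 0.14841 - 0.10103j)
  m=1: (0.23874 + 0.26262j) × (0.28828 + 0.10185j) = 0.04208 + 0.10002j  (running Σ = 0.19049 - 0.00101j)
  m=2: (-0.04775 + 0.50013j) × (-0.07486 - 0.06044j) = 0.03380 - 0.03455j  (running Σ = 0.22429 - 0.03556j)
  m=3: (-0.23979 + 0.17951j) × (-0.17942 - 0.29134j) = 0.09532 + 0.03765j  (running Σ = 0.31961 + 0.00209j)
  m=4: (-0.10762 - 0.02074j) × (-0.00227 - 0.01051j) = 0.00003 + 0.00118j  (running Σ = 0.31964 + 0.00327j)
  m=5: (-0.01364 - 0.02238j) × (-0.04997 + 0.39069j) = 0.00942 - 0.00421j  (running Σ = 0.32906 - 0.00094j)
  m=6: (0.00106 - 0.00361j) × (-0.16512 + 0.32765j) = 0.00101 + 0.00094j  (running Σ = 0.33007 + 0.00000j)
Accumulated sum 0.33007 + 0.00000j; after 4π/(2l+1) scaling, 0.31906 + 0.00000j ⇒ P_6 = 0.319059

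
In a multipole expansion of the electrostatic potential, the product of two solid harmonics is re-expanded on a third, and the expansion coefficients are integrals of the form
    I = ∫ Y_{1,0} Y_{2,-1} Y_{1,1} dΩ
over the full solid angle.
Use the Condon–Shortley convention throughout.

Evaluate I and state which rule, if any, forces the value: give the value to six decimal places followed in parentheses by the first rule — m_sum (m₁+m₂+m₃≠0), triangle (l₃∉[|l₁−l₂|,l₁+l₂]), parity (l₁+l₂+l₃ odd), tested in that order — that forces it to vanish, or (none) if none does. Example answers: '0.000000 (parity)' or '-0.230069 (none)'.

m-sum 0 ✓  L=4 even ✓  1≤1≤3 ✓
Π(2lᵢ+1) = 3×5×3 = 45
triangle coeff Δ(1,2,1) = 1/30
Σ_t [1,1]: t=1:−1/1 = -1/1
(3j)²=2/15 [(1 2 1; 0 0 0)], sign=+1
Σ_t [1,1]: t=1:−1/2 = -1/2
(3j)²=1/10 [(1 2 1; 0 -1 1)], sign=-1
⇒ 4πI² = 3/5
I = (-1)√(3/5/(4π)) = -0.21850969
No selection rule forces the value: the integral is nonzero (none).

-0.218510 (none)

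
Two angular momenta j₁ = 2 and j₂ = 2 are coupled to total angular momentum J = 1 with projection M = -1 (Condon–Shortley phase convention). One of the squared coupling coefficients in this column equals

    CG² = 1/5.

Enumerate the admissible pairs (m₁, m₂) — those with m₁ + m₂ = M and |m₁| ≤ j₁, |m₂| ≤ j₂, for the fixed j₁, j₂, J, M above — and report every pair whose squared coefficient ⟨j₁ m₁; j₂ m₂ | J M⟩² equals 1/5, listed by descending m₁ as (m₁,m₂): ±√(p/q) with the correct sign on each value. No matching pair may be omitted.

(1,-2): +√(1/5); (-2,1): −√(1/5)

Admissible pairs with m₁+m₂ = M = -1: (-2,1), (-1,0), (0,-1), (1,-2)
  (m₁,m₂)=(1,-2): CG² = 1/5, CG = +√(1/5)   ← matches the target
  (m₁,m₂)=(0,-1): CG² = 3/10, CG = −√(3/10)
  (m₁,m₂)=(-1,0): CG² = 3/10, CG = +√(3/10)
  (m₁,m₂)=(-2,1): CG² = 1/5, CG = −√(1/5)   ← matches the target
Pairs with CG² = 1/5: (1,-2): +√(1/5); (-2,1): −√(1/5)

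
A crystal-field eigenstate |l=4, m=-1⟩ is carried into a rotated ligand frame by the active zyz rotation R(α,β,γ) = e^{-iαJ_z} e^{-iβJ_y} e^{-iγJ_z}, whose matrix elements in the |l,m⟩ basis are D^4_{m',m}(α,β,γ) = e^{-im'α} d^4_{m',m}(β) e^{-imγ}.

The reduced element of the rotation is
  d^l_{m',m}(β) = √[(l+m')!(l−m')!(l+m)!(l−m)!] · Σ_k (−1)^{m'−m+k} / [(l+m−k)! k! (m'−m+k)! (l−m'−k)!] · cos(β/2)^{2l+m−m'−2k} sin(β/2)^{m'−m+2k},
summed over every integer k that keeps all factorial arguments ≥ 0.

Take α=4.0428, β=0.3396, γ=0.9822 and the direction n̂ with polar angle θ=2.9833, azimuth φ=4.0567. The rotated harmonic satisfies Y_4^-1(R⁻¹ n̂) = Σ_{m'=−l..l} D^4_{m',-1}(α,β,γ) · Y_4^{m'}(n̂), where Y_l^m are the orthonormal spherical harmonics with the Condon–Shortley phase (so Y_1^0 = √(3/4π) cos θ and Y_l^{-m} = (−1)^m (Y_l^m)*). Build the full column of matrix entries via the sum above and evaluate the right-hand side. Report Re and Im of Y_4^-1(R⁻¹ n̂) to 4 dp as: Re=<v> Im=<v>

Re=-0.2667 Im=-0.3956

Need the full column D^4_{m',-1} for m'=−4..4 at α=4.0428, β=0.3396, γ=0.9822.
cos(β/2)=0.985619, sin(β/2)=0.168985
d^4_{-4,-1}: single k=3 term ⇒ +0.033588;  D = -0.004200-0.033324i
d^4_{-3,-1}: k∈[2..3] ⇒ +0.207788 -0.010180 = +0.197608;  D = +0.169059+0.102313i
d^4_{-2,-1}: k∈[1..3] ⇒ +0.647809 -0.095213 +0.001866 = +0.554462;  D = -0.519507+0.193754i
d^4_{-1,-1}: k∈[0..3] ⇒ +0.890576 -0.392683 +0.023086 -0.000226 = +0.520753;  D = +0.160155-0.495514i
d^4_{0,-1}: k∈[0..3] ⇒ -0.682851 +0.120436 -0.003540 +0.000017 = -0.565938;  D = -0.314205-0.470702i
d^4_{1,-1}: k∈[0..3] ⇒ +0.261789 -0.023086 +0.000339 -0.000001 = +0.239041;  D = -0.238258-0.019339i
d^4_{2,-1}: k∈[0..2] ⇒ -0.063475 +0.002799 -0.000016 = -0.060693;  D = -0.041397+0.044384i
d^4_{3,-1}: k∈[0..1] ⇒ +0.010180 -0.000180 = +0.010000;  D = +0.001501+0.009887i
d^4_{4,-1}: single k=0 term ⇒ -0.000987;  D = +0.000857+0.000490i
Y_4^{m'}(θ=2.9833,φ=4.0567) and Σ D·Y over m':
  (-0.0042-0.0333i)·(-0.0002+0.0001i)  (+0.1691+0.1023i)·(-0.0045-0.0019i)  (-0.5195+0.1938i)·(-0.0124-0.0468i)  (+0.1602-0.4955i)·(+0.1718-0.2233i)  (-0.3142-0.4707i)·(+0.7434+0.0000i)  (-0.2383-0.0193i)·(-0.1718-0.2233i)  (-0.0414+0.0444i)·(-0.0124+0.0468i)  (+0.0015+0.0099i)·(+0.0045-0.0019i)  (+0.0009+0.0005i)·(-0.0002-0.0001i)
Y_4^-1(R⁻¹ n̂) = -0.266702-0.395596i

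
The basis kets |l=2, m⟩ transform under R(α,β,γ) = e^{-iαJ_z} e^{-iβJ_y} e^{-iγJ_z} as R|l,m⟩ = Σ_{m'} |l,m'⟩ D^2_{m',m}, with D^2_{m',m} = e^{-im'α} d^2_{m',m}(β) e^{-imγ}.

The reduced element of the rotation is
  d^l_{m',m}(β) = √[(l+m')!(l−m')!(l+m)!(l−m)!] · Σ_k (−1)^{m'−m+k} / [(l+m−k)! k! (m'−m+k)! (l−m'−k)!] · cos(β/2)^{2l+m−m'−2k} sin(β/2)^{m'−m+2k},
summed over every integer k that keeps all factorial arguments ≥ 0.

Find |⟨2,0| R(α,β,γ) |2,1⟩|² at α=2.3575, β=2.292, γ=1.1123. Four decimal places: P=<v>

P=0.3689

First d^2_{0,1}(β=2.2920), then the phase factors e^{-i(0)α} and e^{-i(1)γ}:
With c≡cos(β/2)=0.412135 and s≡sin(β/2)=0.911123, N=[2·2·6·1]^{1/2}=4.898979
Admissible k: 1..2 (factorial args all ≥0)
  k=1: (−1)^0·4.8990/(2)·0.4121^3·0.9111^1 = +0.156233
  k=2: (−1)^1·4.8990/(2)·0.4121^1·0.9111^3 = -0.763565
d^2_{0,1}(2.2920) = +0.156233 -0.763565 = -0.607332
|D^2_{0,1}|² = |d^2_{0,1}(β)|² = (-0.607332)² = 0.368852 (the z-rotation phases have unit modulus)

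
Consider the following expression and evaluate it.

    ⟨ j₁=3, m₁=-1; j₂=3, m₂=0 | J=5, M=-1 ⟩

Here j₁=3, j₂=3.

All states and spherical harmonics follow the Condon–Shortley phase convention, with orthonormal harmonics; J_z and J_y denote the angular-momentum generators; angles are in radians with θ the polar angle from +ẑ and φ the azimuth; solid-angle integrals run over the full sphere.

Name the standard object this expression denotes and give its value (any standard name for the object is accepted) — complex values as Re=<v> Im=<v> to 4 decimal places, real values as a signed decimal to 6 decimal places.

Clebsch–Gordan coefficient, −√(5/42) ≈ -0.345033

This is a Clebsch–Gordan (vector-coupling) coefficient.
√[11·1!5!5!/12! · 2!4!3!3!4!6!] = √(69120/7)
  +(−1)^0/∏(0,1,4,3,1,2)! = 1/288  (running 1/288)
  +(−1)^1/∏(1,0,3,2,2,3)! = -1/144  (running -1/288)
⟨..|..⟩ = √(69120/7)·(-1/288) = -0.345033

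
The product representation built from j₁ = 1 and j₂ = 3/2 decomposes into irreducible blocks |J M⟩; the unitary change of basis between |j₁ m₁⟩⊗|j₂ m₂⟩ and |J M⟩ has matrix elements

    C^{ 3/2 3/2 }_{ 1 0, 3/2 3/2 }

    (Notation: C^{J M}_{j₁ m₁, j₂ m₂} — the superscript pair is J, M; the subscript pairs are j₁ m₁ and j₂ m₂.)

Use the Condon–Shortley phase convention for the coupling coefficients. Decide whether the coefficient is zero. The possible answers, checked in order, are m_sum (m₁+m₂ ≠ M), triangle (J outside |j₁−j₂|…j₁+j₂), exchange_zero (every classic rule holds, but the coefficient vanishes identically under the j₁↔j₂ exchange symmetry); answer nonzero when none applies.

nonzero

m-sum: m₁+m₂ = 0+3/2 = 3/2, M = 3/2  ✓
triangle: |j₁−j₂| = 1/2 ≤ J = 3/2 ≤ j₁+j₂ = 5/2  ✓
exchange: j₁≠j₂ or m₁≠m₂ — the exchange symmetry imposes no constraint here
value check: CG = −√(3/5) = -0.774597 ≠ 0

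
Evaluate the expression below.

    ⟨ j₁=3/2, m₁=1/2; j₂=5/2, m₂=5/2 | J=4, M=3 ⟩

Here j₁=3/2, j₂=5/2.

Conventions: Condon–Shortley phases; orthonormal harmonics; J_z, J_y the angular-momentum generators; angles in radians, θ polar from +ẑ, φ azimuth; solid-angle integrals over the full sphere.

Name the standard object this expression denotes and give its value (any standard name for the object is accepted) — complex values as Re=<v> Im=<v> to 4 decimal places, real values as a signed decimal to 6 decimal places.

Clebsch–Gordan coefficient, +√(3/8) ≈ +0.612372

This is a Clebsch–Gordan (vector-coupling) coefficient.
j₁+j₂−J=0  J+j₁−j₂=3  J−j₁+j₂=5  j₁+j₂+J+1=9
(j₁±m₁, j₂±m₂, J±M) = (2,1,5,0,7,1)
P² = 21600
sum k=0..0:
  [0] +1/240 = 1/240
S = 1/240
C² = P²·S² = 3/8 ; C = +0.612372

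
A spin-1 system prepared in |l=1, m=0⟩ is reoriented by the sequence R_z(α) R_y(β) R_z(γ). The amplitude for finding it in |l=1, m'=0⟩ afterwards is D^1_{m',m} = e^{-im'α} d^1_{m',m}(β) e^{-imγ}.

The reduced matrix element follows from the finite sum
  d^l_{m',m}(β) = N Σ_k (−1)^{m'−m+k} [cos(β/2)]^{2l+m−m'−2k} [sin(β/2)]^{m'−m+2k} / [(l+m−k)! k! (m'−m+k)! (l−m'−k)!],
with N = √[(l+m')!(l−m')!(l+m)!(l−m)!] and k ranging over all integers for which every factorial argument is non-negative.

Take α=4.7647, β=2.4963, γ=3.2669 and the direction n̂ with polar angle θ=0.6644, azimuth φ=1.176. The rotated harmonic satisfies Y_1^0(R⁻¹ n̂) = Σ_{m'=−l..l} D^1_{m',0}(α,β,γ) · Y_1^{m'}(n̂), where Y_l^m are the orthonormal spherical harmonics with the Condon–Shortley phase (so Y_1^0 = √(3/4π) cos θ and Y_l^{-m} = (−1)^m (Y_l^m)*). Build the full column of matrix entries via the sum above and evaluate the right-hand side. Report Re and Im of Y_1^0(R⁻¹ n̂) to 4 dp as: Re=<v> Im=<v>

Need the full column D^1_{m',0} for m'=−1..1 at α=4.7647, β=2.4963, γ=3.2669.
cos(β/2)=0.317077, sin(β/2)=0.948400
d^1_{-1,0}: single k=1 term ⇒ +0.425277;  D = +0.022237-0.424695i
d^1_{0,0}: k∈[0..1] ⇒ +0.100538 -0.899462 = -0.798924;  D = -0.798924+0.000000i
d^1_{1,0}: single k=0 term ⇒ -0.425277;  D = -0.022237-0.424695i
Y_1^{m'}(θ=0.6644,φ=1.176) and Σ D·Y over m':
  (+0.0222-0.4247i)·(+0.0819-0.1966i)  (-0.7989+0.0000i)·(+0.3847+0.0000i)  (-0.0222-0.4247i)·(-0.0819-0.1966i)
Y_1^0(R⁻¹ n̂) = -0.470703+0.000000i

Re=-0.4707 Im=0.0000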